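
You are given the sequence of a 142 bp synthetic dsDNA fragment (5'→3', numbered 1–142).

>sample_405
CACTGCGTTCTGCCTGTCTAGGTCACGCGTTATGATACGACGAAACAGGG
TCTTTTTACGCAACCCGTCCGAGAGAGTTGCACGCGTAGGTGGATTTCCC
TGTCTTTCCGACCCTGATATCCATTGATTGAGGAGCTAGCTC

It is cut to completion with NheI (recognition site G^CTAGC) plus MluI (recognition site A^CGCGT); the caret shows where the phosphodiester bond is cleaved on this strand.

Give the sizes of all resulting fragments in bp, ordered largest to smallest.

The NheI site (GCTAGC) starts at position 135.
NheI cuts after the first base of each site, so after position 135.
MluI sites (ACGCGT) start at positions 25, 82.
MluI cuts after the first base of each site, so after positions 25, 82.
Combined cut positions: 25, 82, 135.
Linear molecule, 3 cuts → 4 fragments:
  1–25 → 25 bp
  26–82 → 57 bp
  83–135 → 53 bp
  136–142 → 7 bp
Sorted largest to smallest: 57, 53, 25, 7 bp.

57, 53, 25, 7 bp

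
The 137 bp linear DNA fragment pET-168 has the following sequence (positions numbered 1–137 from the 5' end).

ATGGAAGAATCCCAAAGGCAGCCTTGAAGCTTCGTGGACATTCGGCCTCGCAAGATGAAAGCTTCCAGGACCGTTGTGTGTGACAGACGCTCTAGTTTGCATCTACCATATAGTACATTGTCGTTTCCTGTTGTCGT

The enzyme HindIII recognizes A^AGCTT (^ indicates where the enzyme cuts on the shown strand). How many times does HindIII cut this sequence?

2

AAGCTT occurs starting at positions 27, 59.
HindIII cuts at 2 sites.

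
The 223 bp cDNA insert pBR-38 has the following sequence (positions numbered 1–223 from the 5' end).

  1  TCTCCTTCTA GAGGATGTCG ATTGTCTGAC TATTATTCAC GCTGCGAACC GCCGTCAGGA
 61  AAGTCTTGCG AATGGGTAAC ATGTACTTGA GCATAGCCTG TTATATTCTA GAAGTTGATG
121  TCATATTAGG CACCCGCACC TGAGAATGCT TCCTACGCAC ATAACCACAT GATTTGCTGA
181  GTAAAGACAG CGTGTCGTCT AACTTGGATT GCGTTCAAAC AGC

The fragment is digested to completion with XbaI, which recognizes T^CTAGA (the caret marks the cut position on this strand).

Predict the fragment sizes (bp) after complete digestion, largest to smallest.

XbaI sites (TCTAGA) start at positions 7, 107.
XbaI cuts after the first base of each site, so after positions 7, 107.
Linear molecule, 2 cuts → 3 fragments:
  1–7 → 7 bp
  8–107 → 100 bp
  108–223 → 116 bp
Sorted largest to smallest: 116, 100, 7 bp.

116, 100, 7 bp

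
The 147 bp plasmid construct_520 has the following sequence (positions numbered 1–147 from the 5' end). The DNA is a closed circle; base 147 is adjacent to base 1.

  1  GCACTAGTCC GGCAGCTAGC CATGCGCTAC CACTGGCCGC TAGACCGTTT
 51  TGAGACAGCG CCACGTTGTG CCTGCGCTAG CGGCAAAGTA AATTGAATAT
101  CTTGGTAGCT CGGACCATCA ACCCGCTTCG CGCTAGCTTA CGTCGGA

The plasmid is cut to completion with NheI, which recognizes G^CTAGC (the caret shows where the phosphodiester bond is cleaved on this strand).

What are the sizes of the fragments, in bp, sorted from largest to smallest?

NheI sites (GCTAGC) start at positions 15, 76, 132.
NheI cuts after the first base of each site, so after positions 15, 76, 132.
Circular molecule, 3 cuts → 3 fragments:
  16–76 → 61 bp
  77–132 → 56 bp
  133–147 then 1–15 → 15 + 15 = 30 bp
Sorted largest to smallest: 61, 56, 30 bp.

61, 56, 30 bp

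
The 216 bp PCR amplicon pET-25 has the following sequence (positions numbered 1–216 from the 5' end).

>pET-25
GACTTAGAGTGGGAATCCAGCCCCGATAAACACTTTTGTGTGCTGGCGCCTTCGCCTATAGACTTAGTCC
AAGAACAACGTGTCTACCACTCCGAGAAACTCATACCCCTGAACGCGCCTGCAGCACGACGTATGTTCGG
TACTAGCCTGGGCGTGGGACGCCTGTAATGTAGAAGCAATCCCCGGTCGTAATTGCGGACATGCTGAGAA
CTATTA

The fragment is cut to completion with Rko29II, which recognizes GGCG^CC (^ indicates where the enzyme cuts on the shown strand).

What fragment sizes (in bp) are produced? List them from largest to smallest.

The Rko29II site (GGCGCC) starts at position 45.
Rko29II cuts after base 4 of each site, so after position 48.
Linear molecule, 1 cut → 2 fragments:
  1–48 → 48 bp
  49–216 → 168 bp
Sorted largest to smallest: 168, 48 bp.

168, 48 bp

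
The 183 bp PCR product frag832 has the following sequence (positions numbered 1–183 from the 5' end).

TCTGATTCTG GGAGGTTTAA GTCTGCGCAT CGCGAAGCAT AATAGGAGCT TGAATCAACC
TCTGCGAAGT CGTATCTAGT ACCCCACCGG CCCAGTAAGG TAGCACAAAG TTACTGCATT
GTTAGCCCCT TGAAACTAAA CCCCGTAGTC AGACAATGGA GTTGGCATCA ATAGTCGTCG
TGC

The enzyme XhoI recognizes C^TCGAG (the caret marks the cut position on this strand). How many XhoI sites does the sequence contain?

0

No occurrence of CTCGAG is present in the sequence.
XhoI does not cut: 0 sites.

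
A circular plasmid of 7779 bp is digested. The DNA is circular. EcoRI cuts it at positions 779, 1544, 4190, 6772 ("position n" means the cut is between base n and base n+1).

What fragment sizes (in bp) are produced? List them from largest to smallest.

Circular molecule, 4 cuts → 4 fragments:
  1544 − 779 = 765 bp
  4190 − 1544 = 2646 bp
  6772 − 4190 = 2582 bp
  wrap: 7779 − 6772 + 779 = 1786 bp
Sorted largest to smallest: 2646, 2582, 1786, 765 bp.

2646, 2582, 1786, 765 bp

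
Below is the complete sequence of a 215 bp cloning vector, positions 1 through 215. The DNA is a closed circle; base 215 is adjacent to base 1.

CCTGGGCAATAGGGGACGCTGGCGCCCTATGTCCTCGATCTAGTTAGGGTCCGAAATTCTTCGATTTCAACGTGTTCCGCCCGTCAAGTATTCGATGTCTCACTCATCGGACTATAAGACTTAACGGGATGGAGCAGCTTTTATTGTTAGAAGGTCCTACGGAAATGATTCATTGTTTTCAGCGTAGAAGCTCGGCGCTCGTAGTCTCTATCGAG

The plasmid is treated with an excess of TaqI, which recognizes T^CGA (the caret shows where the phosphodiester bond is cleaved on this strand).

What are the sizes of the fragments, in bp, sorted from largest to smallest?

TaqI sites (TCGA) start at positions 35, 61, 92, 211.
TaqI cuts after the first base of each site, so after positions 35, 61, 92, 211.
Circular molecule, 4 cuts → 4 fragments:
  36–61 → 26 bp
  62–92 → 31 bp
  93–211 → 119 bp
  212–215 then 1–35 → 4 + 35 = 39 bp
Sorted largest to smallest: 119, 39, 31, 26 bp.

119, 39, 31, 26 bp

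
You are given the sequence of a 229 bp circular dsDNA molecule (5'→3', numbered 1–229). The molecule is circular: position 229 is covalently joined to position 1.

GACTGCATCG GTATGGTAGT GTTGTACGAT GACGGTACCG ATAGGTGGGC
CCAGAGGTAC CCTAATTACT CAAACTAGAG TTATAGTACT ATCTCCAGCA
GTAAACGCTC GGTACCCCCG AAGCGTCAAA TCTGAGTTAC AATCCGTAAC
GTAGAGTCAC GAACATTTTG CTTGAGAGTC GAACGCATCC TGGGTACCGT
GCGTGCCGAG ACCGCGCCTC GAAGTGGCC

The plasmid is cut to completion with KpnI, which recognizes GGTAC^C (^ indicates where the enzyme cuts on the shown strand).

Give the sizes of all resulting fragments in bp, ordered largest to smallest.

KpnI sites (GGTACC) start at positions 34, 56, 111, 193.
KpnI cuts after base 5 of each site (before the last base), so after positions 38, 60, 115, 197.
Circular molecule, 4 cuts → 4 fragments:
  39–60 → 22 bp
  61–115 → 55 bp
  116–197 → 82 bp
  198–229 then 1–38 → 32 + 38 = 70 bp
Sorted largest to smallest: 82, 70, 55, 22 bp.

82, 70, 55, 22 bp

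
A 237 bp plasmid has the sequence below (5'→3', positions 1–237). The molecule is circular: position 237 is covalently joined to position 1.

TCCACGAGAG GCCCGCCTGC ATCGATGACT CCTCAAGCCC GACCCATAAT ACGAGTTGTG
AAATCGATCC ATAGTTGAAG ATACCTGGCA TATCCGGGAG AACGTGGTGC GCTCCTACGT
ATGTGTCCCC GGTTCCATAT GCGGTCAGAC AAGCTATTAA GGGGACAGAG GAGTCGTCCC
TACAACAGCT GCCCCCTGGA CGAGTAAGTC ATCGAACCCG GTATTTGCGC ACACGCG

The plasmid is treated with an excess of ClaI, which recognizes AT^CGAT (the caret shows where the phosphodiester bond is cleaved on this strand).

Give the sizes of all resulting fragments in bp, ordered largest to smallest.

195, 42 bp

ClaI sites (ATCGAT) start at positions 21, 63.
ClaI cuts after base 2 of each site, so after positions 22, 64.
Circular molecule, 2 cuts → 2 fragments:
  23–64 → 42 bp
  65–237 then 1–22 → 173 + 22 = 195 bp
Sorted largest to smallest: 195, 42 bp.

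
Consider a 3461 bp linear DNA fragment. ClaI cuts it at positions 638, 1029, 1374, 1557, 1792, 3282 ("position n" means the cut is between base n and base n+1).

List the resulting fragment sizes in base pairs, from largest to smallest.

1490, 638, 391, 345, 235, 183, 179 bp

Linear molecule, 6 cuts → 7 fragments:
  638 − 0 = 638 bp
  1029 − 638 = 391 bp
  1374 − 1029 = 345 bp
  1557 − 1374 = 183 bp
  1792 − 1557 = 235 bp
  3282 − 1792 = 1490 bp
  3461 − 3282 = 179 bp
Sorted largest to smallest: 1490, 638, 391, 345, 235, 183, 179 bp.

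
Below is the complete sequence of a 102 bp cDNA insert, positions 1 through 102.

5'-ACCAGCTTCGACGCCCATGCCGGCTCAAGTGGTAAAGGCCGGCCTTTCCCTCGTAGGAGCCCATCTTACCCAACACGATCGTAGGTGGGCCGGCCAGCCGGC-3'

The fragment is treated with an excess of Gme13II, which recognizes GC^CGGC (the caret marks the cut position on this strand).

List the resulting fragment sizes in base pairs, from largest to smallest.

Gme13II sites (GCCGGC) start at positions 19, 38, 89, 97.
Gme13II cuts after base 2 of each site, so after positions 20, 39, 90, 98.
Linear molecule, 4 cuts → 5 fragments:
  1–20 → 20 bp
  21–39 → 19 bp
  40–90 → 51 bp
  91–98 → 8 bp
  99–102 → 4 bp
Sorted largest to smallest: 51, 20, 19, 8, 4 bp.

51, 20, 19, 8, 4 bp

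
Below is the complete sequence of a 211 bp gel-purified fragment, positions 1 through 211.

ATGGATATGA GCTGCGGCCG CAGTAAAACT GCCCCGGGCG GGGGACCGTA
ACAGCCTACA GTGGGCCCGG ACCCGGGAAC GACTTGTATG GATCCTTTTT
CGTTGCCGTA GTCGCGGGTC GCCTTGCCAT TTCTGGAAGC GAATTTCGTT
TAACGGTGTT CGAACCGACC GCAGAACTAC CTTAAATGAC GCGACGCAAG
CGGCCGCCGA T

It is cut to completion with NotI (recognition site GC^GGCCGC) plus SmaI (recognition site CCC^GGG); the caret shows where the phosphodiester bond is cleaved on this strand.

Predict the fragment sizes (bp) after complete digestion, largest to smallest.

NotI sites (GCGGCCGC) start at positions 14, 200.
NotI cuts after base 2 of each site, so after positions 15, 201.
SmaI sites (CCCGGG) start at positions 33, 72.
SmaI cuts after base 3 of each site, so after positions 35, 74.
Combined cut positions: 15, 35, 74, 201.
Linear molecule, 4 cuts → 5 fragments:
  1–15 → 15 bp
  16–35 → 20 bp
  36–74 → 39 bp
  75–201 → 127 bp
  202–211 → 10 bp
Sorted largest to smallest: 127, 39, 20, 15, 10 bp.

127, 39, 20, 15, 10 bp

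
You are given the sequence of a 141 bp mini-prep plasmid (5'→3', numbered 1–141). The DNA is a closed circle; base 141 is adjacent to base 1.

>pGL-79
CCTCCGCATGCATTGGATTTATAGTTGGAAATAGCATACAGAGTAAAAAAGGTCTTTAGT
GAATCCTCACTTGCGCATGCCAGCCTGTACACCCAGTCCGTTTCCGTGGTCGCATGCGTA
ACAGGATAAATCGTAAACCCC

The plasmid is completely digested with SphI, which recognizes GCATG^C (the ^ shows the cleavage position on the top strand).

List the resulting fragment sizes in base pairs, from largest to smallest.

69, 37, 35 bp

SphI sites (GCATGC) start at positions 6, 75, 112.
SphI cuts after base 5 of each site (before the last base), so after positions 10, 79, 116.
Circular molecule, 3 cuts → 3 fragments:
  11–79 → 69 bp
  80–116 → 37 bp
  117–141 then 1–10 → 25 + 10 = 35 bp
Sorted largest to smallest: 69, 37, 35 bp.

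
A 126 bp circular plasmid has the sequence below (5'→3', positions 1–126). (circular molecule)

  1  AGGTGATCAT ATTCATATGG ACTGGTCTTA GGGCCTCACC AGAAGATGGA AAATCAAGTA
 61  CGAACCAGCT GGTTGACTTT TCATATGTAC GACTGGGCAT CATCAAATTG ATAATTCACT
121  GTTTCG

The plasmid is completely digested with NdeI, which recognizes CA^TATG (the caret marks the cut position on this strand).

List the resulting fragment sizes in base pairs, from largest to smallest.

68, 58 bp

NdeI sites (CATATG) start at positions 14, 82.
NdeI cuts after base 2 of each site, so after positions 15, 83.
Circular molecule, 2 cuts → 2 fragments:
  16–83 → 68 bp
  84–126 then 1–15 → 43 + 15 = 58 bp
Sorted largest to smallest: 68, 58 bp.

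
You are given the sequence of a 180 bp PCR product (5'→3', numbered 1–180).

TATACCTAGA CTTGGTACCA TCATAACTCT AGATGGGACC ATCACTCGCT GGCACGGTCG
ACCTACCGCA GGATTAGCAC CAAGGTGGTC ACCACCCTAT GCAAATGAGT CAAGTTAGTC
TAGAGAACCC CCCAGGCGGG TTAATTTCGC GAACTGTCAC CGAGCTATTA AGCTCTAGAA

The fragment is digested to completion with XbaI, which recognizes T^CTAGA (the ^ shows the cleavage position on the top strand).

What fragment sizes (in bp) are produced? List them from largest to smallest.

XbaI sites (TCTAGA) start at positions 28, 119, 174.
XbaI cuts after the first base of each site, so after positions 28, 119, 174.
Linear molecule, 3 cuts → 4 fragments:
  1–28 → 28 bp
  29–119 → 91 bp
  120–174 → 55 bp
  175–180 → 6 bp
Sorted largest to smallest: 91, 55, 28, 6 bp.

91, 55, 28, 6 bp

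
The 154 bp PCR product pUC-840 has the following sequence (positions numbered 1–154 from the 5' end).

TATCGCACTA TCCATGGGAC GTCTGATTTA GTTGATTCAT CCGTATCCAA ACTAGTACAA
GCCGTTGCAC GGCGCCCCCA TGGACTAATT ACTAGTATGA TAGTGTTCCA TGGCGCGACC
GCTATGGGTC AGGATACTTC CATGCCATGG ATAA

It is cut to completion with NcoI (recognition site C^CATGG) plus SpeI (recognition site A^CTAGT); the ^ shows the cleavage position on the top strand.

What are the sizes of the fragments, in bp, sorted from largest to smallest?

NcoI sites (CCATGG) start at positions 12, 78, 108, 145.
NcoI cuts after the first base of each site, so after positions 12, 78, 108, 145.
SpeI sites (ACTAGT) start at positions 51, 91.
SpeI cuts after the first base of each site, so after positions 51, 91.
Combined cut positions: 12, 51, 78, 91, 108, 145.
Linear molecule, 6 cuts → 7 fragments:
  1–12 → 12 bp
  13–51 → 39 bp
  52–78 → 27 bp
  79–91 → 13 bp
  92–108 → 17 bp
  109–145 → 37 bp
  146–154 → 9 bp
Sorted largest to smallest: 39, 37, 27, 17, 13, 12, 9 bp.

39, 37, 27, 17, 13, 12, 9 bp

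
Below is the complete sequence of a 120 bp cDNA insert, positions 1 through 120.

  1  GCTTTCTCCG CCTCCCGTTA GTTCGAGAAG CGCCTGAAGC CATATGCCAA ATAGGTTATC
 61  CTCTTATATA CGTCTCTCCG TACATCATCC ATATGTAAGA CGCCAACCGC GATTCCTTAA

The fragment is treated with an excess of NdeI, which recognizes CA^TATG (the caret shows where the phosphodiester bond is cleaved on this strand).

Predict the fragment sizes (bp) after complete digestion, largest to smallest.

49, 42, 29 bp

NdeI sites (CATATG) start at positions 41, 90.
NdeI cuts after base 2 of each site, so after positions 42, 91.
Linear molecule, 2 cuts → 3 fragments:
  1–42 → 42 bp
  43–91 → 49 bp
  92–120 → 29 bp
Sorted largest to smallest: 49, 42, 29 bp.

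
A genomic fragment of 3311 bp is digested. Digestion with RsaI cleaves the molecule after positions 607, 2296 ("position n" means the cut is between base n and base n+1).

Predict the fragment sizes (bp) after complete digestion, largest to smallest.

1689, 1015, 607 bp

Linear molecule, 2 cuts → 3 fragments:
  607 − 0 = 607 bp
  2296 − 607 = 1689 bp
  3311 − 2296 = 1015 bp
Sorted largest to smallest: 1689, 1015, 607 bp.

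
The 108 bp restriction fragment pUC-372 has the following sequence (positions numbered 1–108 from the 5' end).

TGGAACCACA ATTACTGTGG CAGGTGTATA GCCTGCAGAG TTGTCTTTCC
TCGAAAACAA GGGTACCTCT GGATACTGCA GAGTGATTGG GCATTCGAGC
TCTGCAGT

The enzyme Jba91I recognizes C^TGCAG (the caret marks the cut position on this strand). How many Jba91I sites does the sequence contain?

CTGCAG occurs starting at positions 33, 76, 102.
Jba91I cuts at 3 sites.

3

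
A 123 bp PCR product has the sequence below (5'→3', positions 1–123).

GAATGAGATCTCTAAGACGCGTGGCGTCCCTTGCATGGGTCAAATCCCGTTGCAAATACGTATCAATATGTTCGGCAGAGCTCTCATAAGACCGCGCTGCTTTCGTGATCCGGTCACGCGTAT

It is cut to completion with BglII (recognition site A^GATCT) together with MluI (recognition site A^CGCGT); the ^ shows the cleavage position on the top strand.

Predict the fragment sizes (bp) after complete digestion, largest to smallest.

The BglII site (AGATCT) starts at position 6.
BglII cuts after the first base of each site, so after position 6.
MluI sites (ACGCGT) start at positions 17, 116.
MluI cuts after the first base of each site, so after positions 17, 116.
Combined cut positions: 6, 17, 116.
Linear molecule, 3 cuts → 4 fragments:
  1–6 → 6 bp
  7–17 → 11 bp
  18–116 → 99 bp
  117–123 → 7 bp
Sorted largest to smallest: 99, 11, 7, 6 bp.

99, 11, 7, 6 bp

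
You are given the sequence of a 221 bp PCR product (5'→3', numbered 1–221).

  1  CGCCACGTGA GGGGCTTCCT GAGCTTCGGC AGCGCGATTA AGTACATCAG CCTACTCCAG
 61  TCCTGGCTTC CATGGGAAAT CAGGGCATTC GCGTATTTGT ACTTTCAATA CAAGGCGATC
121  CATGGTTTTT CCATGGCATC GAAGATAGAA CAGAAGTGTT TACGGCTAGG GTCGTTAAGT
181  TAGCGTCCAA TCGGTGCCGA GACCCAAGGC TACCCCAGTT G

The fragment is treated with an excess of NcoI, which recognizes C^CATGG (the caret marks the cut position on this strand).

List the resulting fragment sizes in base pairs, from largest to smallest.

NcoI sites (CCATGG) start at positions 70, 120, 131.
NcoI cuts after the first base of each site, so after positions 70, 120, 131.
Linear molecule, 3 cuts → 4 fragments:
  1–70 → 70 bp
  71–120 → 50 bp
  121–131 → 11 bp
  132–221 → 90 bp
Sorted largest to smallest: 90, 70, 50, 11 bp.

90, 70, 50, 11 bp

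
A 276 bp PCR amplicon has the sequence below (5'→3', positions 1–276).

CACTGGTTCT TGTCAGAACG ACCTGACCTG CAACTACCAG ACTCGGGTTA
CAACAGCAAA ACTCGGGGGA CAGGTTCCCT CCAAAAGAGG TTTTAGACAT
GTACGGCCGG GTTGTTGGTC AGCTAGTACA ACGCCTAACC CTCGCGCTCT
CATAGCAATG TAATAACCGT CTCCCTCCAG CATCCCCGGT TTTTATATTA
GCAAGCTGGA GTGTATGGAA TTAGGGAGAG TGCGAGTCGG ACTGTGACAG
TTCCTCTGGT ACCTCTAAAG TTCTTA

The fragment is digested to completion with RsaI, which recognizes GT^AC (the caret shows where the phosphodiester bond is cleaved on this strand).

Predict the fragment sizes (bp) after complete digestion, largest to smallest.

RsaI sites (GTAC) start at positions 101, 126, 259.
RsaI cuts after base 2 of each site, so after positions 102, 127, 260.
Linear molecule, 3 cuts → 4 fragments:
  1–102 → 102 bp
  103–127 → 25 bp
  128–260 → 133 bp
  261–276 → 16 bp
Sorted largest to smallest: 133, 102, 25, 16 bp.

133, 102, 25, 16 bp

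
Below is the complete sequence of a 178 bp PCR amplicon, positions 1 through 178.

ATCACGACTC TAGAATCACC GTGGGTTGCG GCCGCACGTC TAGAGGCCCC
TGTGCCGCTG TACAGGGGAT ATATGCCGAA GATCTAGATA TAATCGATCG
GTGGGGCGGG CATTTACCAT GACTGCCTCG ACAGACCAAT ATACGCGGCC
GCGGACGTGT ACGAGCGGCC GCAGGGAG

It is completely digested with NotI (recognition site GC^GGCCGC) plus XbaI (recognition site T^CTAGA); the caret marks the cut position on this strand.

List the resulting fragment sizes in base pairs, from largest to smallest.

NotI sites (GCGGCCGC) start at positions 28, 145, 165.
NotI cuts after base 2 of each site, so after positions 29, 146, 166.
XbaI sites (TCTAGA) start at positions 9, 39, 83.
XbaI cuts after the first base of each site, so after positions 9, 39, 83.
Combined cut positions: 9, 29, 39, 83, 146, 166.
Linear molecule, 6 cuts → 7 fragments:
  1–9 → 9 bp
  10–29 → 20 bp
  30–39 → 10 bp
  40–83 → 44 bp
  84–146 → 63 bp
  147–166 → 20 bp
  167–178 → 12 bp
Sorted largest to smallest: 63, 44, 20, 20, 12, 10, 9 bp.

63, 44, 20, 20, 12, 10, 9 bp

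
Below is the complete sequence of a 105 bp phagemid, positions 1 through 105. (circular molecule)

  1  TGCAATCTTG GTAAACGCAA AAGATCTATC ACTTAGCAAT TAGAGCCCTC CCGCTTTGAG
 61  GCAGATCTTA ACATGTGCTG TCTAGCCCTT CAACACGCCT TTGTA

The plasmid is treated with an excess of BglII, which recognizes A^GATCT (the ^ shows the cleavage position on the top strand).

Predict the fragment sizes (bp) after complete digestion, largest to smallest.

64, 41 bp

BglII sites (AGATCT) start at positions 22, 63.
BglII cuts after the first base of each site, so after positions 22, 63.
Circular molecule, 2 cuts → 2 fragments:
  23–63 → 41 bp
  64–105 then 1–22 → 42 + 22 = 64 bp
Sorted largest to smallest: 64, 41 bp.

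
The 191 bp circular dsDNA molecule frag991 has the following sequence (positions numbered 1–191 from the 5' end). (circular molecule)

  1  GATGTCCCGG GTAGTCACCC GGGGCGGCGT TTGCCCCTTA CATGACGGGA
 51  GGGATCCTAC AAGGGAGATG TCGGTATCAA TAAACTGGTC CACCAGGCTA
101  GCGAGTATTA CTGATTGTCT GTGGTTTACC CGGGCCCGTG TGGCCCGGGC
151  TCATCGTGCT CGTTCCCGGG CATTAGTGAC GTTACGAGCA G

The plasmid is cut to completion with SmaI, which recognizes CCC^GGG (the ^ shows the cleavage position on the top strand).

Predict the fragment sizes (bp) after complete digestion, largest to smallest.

SmaI sites (CCCGGG) start at positions 6, 18, 129, 144, 165.
SmaI cuts after base 3 of each site, so after positions 8, 20, 131, 146, 167.
Circular molecule, 5 cuts → 5 fragments:
  9–20 → 12 bp
  21–131 → 111 bp
  132–146 → 15 bp
  147–167 → 21 bp
  168–191 then 1–8 → 24 + 8 = 32 bp
Sorted largest to smallest: 111, 32, 21, 15, 12 bp.

111, 32, 21, 15, 12 bp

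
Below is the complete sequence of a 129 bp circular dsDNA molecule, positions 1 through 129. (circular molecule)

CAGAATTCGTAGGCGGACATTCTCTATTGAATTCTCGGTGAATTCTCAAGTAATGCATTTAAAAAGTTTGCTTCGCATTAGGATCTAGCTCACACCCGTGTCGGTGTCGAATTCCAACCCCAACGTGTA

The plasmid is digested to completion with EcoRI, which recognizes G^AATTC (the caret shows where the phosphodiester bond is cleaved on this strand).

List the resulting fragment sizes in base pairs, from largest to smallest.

EcoRI sites (GAATTC) start at positions 3, 29, 40, 109.
EcoRI cuts after the first base of each site, so after positions 3, 29, 40, 109.
Circular molecule, 4 cuts → 4 fragments:
  4–29 → 26 bp
  30–40 → 11 bp
  41–109 → 69 bp
  110–129 then 1–3 → 20 + 3 = 23 bp
Sorted largest to smallest: 69, 26, 23, 11 bp.

69, 26, 23, 11 bp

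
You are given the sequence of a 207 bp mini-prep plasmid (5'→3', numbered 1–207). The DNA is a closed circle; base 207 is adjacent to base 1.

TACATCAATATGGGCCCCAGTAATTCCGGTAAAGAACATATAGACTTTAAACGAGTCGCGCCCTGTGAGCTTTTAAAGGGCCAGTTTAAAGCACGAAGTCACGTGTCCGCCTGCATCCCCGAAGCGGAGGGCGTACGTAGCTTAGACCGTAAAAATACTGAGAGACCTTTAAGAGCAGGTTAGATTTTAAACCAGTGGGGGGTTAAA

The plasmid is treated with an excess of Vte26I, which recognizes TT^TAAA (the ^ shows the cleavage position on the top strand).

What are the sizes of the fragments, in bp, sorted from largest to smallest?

101, 67, 26, 13 bp

Vte26I sites (TTTAAA) start at positions 46, 72, 85, 186.
Vte26I cuts after base 2 of each site, so after positions 47, 73, 86, 187.
Circular molecule, 4 cuts → 4 fragments:
  48–73 → 26 bp
  74–86 → 13 bp
  87–187 → 101 bp
  188–207 then 1–47 → 20 + 47 = 67 bp
Sorted largest to smallest: 101, 67, 26, 13 bp.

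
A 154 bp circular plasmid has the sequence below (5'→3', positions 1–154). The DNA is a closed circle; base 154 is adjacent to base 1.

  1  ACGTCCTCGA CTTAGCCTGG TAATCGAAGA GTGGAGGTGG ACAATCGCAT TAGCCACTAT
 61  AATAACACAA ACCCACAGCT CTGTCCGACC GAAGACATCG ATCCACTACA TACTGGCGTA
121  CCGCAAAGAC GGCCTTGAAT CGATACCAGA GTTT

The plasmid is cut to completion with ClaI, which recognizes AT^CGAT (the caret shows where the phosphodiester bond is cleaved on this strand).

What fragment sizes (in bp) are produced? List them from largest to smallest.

112, 42 bp

ClaI sites (ATCGAT) start at positions 97, 139.
ClaI cuts after base 2 of each site, so after positions 98, 140.
Circular molecule, 2 cuts → 2 fragments:
  99–140 → 42 bp
  141–154 then 1–98 → 14 + 98 = 112 bp
Sorted largest to smallest: 112, 42 bp.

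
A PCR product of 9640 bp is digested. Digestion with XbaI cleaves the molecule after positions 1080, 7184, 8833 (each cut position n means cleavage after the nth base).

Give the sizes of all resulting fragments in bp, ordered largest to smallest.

6104, 1649, 1080, 807 bp

Linear molecule, 3 cuts → 4 fragments:
  1080 − 0 = 1080 bp
  7184 − 1080 = 6104 bp
  8833 − 7184 = 1649 bp
  9640 − 8833 = 807 bp
Sorted largest to smallest: 6104, 1649, 1080, 807 bp.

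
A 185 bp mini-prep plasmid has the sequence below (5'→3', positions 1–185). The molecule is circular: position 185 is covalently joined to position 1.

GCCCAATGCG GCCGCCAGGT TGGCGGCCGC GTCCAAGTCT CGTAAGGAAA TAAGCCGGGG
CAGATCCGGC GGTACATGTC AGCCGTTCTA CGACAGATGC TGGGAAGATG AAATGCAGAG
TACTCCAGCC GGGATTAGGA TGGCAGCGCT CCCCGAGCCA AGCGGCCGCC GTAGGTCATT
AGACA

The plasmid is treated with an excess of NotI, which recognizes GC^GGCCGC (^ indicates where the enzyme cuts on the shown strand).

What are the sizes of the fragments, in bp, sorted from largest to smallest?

139, 31, 15 bp

NotI sites (GCGGCCGC) start at positions 8, 23, 162.
NotI cuts after base 2 of each site, so after positions 9, 24, 163.
Circular molecule, 3 cuts → 3 fragments:
  10–24 → 15 bp
  25–163 → 139 bp
  164–185 then 1–9 → 22 + 9 = 31 bp
Sorted largest to smallest: 139, 31, 15 bp.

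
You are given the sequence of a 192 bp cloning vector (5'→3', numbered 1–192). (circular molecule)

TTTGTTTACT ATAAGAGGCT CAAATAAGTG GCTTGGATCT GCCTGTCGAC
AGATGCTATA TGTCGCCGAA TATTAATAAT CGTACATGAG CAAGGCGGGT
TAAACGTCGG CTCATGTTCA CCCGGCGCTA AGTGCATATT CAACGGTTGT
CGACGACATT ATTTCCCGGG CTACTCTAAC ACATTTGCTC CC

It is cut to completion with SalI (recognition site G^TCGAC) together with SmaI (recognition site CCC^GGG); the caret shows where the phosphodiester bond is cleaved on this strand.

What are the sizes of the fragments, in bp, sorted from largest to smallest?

104, 70, 18 bp

SalI sites (GTCGAC) start at positions 45, 149.
SalI cuts after the first base of each site, so after positions 45, 149.
The SmaI site (CCCGGG) starts at position 165.
SmaI cuts after base 3 of each site, so after position 167.
Combined cut positions: 45, 149, 167.
Circular molecule, 3 cuts → 3 fragments:
  46–149 → 104 bp
  150–167 → 18 bp
  168–192 then 1–45 → 25 + 45 = 70 bp
Sorted largest to smallest: 104, 70, 18 bp.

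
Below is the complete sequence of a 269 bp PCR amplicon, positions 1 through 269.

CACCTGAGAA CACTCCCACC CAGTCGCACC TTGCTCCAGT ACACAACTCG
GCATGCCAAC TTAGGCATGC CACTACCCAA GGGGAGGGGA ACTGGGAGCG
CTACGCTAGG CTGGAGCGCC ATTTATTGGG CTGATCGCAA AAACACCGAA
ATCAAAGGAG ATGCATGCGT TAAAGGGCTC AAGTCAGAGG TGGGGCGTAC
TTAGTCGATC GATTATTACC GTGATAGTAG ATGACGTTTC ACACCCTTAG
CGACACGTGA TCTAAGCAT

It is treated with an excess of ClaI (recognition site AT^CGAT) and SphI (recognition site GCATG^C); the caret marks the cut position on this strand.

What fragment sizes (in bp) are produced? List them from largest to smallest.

The ClaI site (ATCGAT) starts at position 208.
ClaI cuts after base 2 of each site, so after position 209.
SphI sites (GCATGC) start at positions 51, 65, 163.
SphI cuts after base 5 of each site (before the last base), so after positions 55, 69, 167.
Combined cut positions: 55, 69, 167, 209.
Linear molecule, 4 cuts → 5 fragments:
  1–55 → 55 bp
  56–69 → 14 bp
  70–167 → 98 bp
  168–209 → 42 bp
  210–269 → 60 bp
Sorted largest to smallest: 98, 60, 55, 42, 14 bp.

98, 60, 55, 42, 14 bp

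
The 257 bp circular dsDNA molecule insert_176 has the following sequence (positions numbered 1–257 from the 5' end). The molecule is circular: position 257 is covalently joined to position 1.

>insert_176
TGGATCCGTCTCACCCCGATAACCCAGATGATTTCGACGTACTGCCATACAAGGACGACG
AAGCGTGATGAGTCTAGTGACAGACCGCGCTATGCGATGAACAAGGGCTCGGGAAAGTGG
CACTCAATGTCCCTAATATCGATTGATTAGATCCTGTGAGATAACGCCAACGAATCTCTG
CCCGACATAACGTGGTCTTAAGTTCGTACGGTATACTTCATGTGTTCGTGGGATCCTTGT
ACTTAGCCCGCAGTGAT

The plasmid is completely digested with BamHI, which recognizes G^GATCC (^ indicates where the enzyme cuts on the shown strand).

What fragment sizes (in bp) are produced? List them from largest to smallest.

BamHI sites (GGATCC) start at positions 2, 231.
BamHI cuts after the first base of each site, so after positions 2, 231.
Circular molecule, 2 cuts → 2 fragments:
  3–231 → 229 bp
  232–257 then 1–2 → 26 + 2 = 28 bp
Sorted largest to smallest: 229, 28 bp.

229, 28 bp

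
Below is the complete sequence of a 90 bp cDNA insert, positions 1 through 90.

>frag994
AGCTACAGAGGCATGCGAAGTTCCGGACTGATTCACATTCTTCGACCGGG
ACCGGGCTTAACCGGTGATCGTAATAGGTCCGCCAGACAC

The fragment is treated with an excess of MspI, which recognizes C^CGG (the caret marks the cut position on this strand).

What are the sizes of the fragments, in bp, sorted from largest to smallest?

MspI sites (CCGG) start at positions 23, 46, 52, 62.
MspI cuts after the first base of each site, so after positions 23, 46, 52, 62.
Linear molecule, 4 cuts → 5 fragments:
  1–23 → 23 bp
  24–46 → 23 bp
  47–52 → 6 bp
  53–62 → 10 bp
  63–90 → 28 bp
Sorted largest to smallest: 28, 23, 23, 10, 6 bp.

28, 23, 23, 10, 6 bp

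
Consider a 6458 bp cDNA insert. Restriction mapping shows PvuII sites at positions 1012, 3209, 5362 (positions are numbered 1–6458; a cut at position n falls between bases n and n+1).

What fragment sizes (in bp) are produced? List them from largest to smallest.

2197, 2153, 1096, 1012 bp

Linear molecule, 3 cuts → 4 fragments:
  1012 − 0 = 1012 bp
  3209 − 1012 = 2197 bp
  5362 − 3209 = 2153 bp
  6458 − 5362 = 1096 bp
Sorted largest to smallest: 2197, 2153, 1096, 1012 bp.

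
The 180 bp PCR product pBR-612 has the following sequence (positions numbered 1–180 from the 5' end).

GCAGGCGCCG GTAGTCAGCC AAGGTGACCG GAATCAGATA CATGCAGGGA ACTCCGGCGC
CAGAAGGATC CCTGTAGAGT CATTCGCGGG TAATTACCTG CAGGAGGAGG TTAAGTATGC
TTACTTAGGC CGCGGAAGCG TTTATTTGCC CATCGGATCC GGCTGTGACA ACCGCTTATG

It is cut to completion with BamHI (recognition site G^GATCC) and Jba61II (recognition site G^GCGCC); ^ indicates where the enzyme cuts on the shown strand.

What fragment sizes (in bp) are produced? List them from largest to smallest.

BamHI sites (GGATCC) start at positions 66, 155.
BamHI cuts after the first base of each site, so after positions 66, 155.
Jba61II sites (GGCGCC) start at positions 4, 56.
Jba61II cuts after the first base of each site, so after positions 4, 56.
Combined cut positions: 4, 56, 66, 155.
Linear molecule, 4 cuts → 5 fragments:
  1–4 → 4 bp
  5–56 → 52 bp
  57–66 → 10 bp
  67–155 → 89 bp
  156–180 → 25 bp
Sorted largest to smallest: 89, 52, 25, 10, 4 bp.

89, 52, 25, 10, 4 bp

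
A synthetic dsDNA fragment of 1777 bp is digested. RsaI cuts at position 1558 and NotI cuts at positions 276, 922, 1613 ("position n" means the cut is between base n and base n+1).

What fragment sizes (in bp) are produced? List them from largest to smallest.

Combined cut positions (sorted): 276, 922, 1558, 1613.
Linear molecule, 4 cuts → 5 fragments:
  276 − 0 = 276 bp
  922 − 276 = 646 bp
  1558 − 922 = 636 bp
  1613 − 1558 = 55 bp
  1777 − 1613 = 164 bp
Sorted largest to smallest: 646, 636, 276, 164, 55 bp.

646, 636, 276, 164, 55 bp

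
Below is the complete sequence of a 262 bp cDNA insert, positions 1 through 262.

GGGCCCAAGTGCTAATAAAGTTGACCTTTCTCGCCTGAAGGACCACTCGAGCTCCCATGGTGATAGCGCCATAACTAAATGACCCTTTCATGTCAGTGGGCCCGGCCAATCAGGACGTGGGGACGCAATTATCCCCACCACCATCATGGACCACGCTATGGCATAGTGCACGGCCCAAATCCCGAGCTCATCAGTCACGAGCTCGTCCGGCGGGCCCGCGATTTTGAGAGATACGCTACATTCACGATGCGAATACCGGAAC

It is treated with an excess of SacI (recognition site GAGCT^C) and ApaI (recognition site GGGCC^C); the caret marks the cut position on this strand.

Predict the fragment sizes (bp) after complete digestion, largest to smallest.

SacI sites (GAGCTC) start at positions 49, 184, 199.
SacI cuts after base 5 of each site (before the last base), so after positions 53, 188, 203.
ApaI sites (GGGCCC) start at positions 1, 98, 212.
ApaI cuts after base 5 of each site (before the last base), so after positions 5, 102, 216.
Combined cut positions: 5, 53, 102, 188, 203, 216.
Linear molecule, 6 cuts → 7 fragments:
  1–5 → 5 bp
  6–53 → 48 bp
  54–102 → 49 bp
  103–188 → 86 bp
  189–203 → 15 bp
  204–216 → 13 bp
  217–262 → 46 bp
Sorted largest to smallest: 86, 49, 48, 46, 15, 13, 5 bp.

86, 49, 48, 46, 15, 13, 5 bp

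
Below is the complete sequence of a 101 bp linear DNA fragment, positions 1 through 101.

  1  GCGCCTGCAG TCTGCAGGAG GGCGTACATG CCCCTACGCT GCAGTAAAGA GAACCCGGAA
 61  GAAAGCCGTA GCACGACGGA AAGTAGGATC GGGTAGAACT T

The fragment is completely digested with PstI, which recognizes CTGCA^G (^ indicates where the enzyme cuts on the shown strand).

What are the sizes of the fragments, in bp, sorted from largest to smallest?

PstI sites (CTGCAG) start at positions 5, 12, 39.
PstI cuts after base 5 of each site (before the last base), so after positions 9, 16, 43.
Linear molecule, 3 cuts → 4 fragments:
  1–9 → 9 bp
  10–16 → 7 bp
  17–43 → 27 bp
  44–101 → 58 bp
Sorted largest to smallest: 58, 27, 9, 7 bp.

58, 27, 9, 7 bp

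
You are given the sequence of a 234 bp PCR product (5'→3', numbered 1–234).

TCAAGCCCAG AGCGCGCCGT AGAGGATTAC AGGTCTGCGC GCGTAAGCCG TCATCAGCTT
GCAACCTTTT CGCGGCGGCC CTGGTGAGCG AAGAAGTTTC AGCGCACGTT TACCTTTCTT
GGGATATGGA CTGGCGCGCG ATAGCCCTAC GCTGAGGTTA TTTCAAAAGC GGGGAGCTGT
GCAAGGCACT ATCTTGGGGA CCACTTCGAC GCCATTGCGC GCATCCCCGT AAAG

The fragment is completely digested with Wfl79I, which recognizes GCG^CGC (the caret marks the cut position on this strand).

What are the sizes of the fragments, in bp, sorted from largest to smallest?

Wfl79I sites (GCGCGC) start at positions 12, 37, 134, 217.
Wfl79I cuts after base 3 of each site, so after positions 14, 39, 136, 219.
Linear molecule, 4 cuts → 5 fragments:
  1–14 → 14 bp
  15–39 → 25 bp
  40–136 → 97 bp
  137–219 → 83 bp
  220–234 → 15 bp
Sorted largest to smallest: 97, 83, 25, 15, 14 bp.

97, 83, 25, 15, 14 bp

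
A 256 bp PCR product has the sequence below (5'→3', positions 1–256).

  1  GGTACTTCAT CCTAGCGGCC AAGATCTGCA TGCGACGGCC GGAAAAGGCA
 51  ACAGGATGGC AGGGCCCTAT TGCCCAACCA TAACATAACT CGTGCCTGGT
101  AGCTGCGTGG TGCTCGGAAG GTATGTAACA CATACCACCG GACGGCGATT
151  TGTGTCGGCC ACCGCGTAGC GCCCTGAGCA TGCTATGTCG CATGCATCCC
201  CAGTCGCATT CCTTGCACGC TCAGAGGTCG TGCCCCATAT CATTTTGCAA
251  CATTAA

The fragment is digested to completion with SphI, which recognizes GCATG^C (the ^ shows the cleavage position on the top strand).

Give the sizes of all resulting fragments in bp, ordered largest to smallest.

SphI sites (GCATGC) start at positions 28, 178, 190.
SphI cuts after base 5 of each site (before the last base), so after positions 32, 182, 194.
Linear molecule, 3 cuts → 4 fragments:
  1–32 → 32 bp
  33–182 → 150 bp
  183–194 → 12 bp
  195–256 → 62 bp
Sorted largest to smallest: 150, 62, 32, 12 bp.

150, 62, 32, 12 bp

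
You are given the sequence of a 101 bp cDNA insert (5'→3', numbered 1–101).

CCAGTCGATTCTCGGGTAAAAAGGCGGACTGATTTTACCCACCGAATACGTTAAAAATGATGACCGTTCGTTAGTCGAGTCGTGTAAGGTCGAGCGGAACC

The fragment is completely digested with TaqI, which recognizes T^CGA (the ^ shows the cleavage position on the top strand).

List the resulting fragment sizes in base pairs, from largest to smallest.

70, 15, 11, 5 bp

TaqI sites (TCGA) start at positions 5, 75, 90.
TaqI cuts after the first base of each site, so after positions 5, 75, 90.
Linear molecule, 3 cuts → 4 fragments:
  1–5 → 5 bp
  6–75 → 70 bp
  76–90 → 15 bp
  91–101 → 11 bp
Sorted largest to smallest: 70, 15, 11, 5 bp.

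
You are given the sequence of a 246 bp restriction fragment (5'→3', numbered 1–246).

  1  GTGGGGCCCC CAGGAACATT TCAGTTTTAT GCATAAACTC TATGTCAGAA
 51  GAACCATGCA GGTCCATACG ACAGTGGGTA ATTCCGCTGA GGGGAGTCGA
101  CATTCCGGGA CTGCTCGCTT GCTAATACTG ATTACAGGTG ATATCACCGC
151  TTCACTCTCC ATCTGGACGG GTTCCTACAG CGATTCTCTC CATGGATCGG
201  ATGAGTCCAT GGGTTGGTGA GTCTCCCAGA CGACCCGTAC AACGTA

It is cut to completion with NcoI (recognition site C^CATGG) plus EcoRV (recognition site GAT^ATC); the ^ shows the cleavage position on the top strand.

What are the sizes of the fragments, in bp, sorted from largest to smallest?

142, 48, 39, 17 bp

NcoI sites (CCATGG) start at positions 190, 207.
NcoI cuts after the first base of each site, so after positions 190, 207.
The EcoRV site (GATATC) starts at position 140.
EcoRV cuts after base 3 of each site, so after position 142.
Combined cut positions: 142, 190, 207.
Linear molecule, 3 cuts → 4 fragments:
  1–142 → 142 bp
  143–190 → 48 bp
  191–207 → 17 bp
  208–246 → 39 bp
Sorted largest to smallest: 142, 48, 39, 17 bp.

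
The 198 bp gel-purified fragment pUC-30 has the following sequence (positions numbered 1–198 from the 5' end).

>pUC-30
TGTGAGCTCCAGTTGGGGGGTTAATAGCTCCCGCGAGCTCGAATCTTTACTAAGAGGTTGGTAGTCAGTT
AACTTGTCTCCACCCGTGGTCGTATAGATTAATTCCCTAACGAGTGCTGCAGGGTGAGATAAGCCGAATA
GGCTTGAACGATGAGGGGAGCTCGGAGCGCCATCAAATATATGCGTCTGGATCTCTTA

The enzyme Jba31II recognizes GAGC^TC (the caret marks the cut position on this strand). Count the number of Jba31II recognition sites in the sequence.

GAGCTC occurs starting at positions 4, 35, 158.
Jba31II cuts at 3 sites.

3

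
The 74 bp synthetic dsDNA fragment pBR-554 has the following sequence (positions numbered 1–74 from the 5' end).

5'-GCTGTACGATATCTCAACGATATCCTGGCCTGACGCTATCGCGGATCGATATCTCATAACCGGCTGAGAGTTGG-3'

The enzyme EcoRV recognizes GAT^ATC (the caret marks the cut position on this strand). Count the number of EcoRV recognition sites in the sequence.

GATATC occurs starting at positions 8, 19, 48.
EcoRV cuts at 3 sites.

3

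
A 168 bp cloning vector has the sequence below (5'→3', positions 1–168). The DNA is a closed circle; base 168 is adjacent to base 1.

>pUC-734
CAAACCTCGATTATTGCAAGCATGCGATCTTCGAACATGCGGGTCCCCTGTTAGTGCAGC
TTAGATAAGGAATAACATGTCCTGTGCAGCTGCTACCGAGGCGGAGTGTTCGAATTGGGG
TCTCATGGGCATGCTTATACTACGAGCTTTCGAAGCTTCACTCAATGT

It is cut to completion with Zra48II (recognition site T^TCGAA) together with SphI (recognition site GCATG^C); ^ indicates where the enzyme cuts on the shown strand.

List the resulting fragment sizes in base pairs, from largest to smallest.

Zra48II sites (TTCGAA) start at positions 30, 109, 149.
Zra48II cuts after the first base of each site, so after positions 30, 109, 149.
SphI sites (GCATGC) start at positions 20, 129.
SphI cuts after base 5 of each site (before the last base), so after positions 24, 133.
Combined cut positions: 24, 30, 109, 133, 149.
Circular molecule, 5 cuts → 5 fragments:
  25–30 → 6 bp
  31–109 → 79 bp
  110–133 → 24 bp
  134–149 → 16 bp
  150–168 then 1–24 → 19 + 24 = 43 bp
Sorted largest to smallest: 79, 43, 24, 16, 6 bp.

79, 43, 24, 16, 6 bp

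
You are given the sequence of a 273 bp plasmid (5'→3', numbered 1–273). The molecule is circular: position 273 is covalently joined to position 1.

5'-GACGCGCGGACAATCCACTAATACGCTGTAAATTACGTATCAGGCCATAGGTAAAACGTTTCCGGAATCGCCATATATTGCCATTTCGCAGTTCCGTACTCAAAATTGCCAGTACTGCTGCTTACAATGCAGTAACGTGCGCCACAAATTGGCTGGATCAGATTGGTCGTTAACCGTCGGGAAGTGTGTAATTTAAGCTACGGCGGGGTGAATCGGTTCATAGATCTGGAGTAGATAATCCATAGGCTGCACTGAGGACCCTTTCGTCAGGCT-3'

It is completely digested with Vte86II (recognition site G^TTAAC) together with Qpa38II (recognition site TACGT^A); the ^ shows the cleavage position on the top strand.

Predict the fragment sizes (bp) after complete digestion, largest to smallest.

The Vte86II site (GTTAAC) starts at position 169.
Vte86II cuts after the first base of each site, so after position 169.
The Qpa38II site (TACGTA) starts at position 34.
Qpa38II cuts after base 5 of each site (before the last base), so after position 38.
Combined cut positions: 38, 169.
Circular molecule, 2 cuts → 2 fragments:
  39–169 → 131 bp
  170–273 then 1–38 → 104 + 38 = 142 bp
Sorted largest to smallest: 142, 131 bp.

142, 131 bp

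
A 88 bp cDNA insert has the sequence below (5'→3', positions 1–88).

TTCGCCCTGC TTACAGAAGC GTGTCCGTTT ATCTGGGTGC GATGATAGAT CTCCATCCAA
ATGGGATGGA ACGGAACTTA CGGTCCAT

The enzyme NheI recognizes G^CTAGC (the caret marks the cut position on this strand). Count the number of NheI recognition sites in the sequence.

No occurrence of GCTAGC is present in the sequence.
NheI does not cut: 0 sites.

0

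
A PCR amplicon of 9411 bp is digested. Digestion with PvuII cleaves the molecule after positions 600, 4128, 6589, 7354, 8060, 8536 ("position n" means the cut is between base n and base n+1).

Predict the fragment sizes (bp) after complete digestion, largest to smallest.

Linear molecule, 6 cuts → 7 fragments:
  600 − 0 = 600 bp
  4128 − 600 = 3528 bp
  6589 − 4128 = 2461 bp
  7354 − 6589 = 765 bp
  8060 − 7354 = 706 bp
  8536 − 8060 = 476 bp
  9411 − 8536 = 875 bp
Sorted largest to smallest: 3528, 2461, 875, 765, 706, 600, 476 bp.

3528, 2461, 875, 765, 706, 600, 476 bp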